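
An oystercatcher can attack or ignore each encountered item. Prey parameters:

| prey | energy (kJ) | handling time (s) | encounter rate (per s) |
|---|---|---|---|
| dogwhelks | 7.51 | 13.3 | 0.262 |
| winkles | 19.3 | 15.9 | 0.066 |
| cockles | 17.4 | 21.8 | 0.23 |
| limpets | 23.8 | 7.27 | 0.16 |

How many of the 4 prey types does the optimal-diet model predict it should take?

1

Profitabilities (E/h, kJ/s): limpets 3.27, winkles 1.21, cockles 0.798, dogwhelks 0.565. Add prey in this order while the next type's profitability exceeds the intake rate on those already taken.
Rate on top 1: 1.76. winkles: 1.21 < 1.76 → exclude; stop.
Optimal diet: limpets — 1 of 4 types.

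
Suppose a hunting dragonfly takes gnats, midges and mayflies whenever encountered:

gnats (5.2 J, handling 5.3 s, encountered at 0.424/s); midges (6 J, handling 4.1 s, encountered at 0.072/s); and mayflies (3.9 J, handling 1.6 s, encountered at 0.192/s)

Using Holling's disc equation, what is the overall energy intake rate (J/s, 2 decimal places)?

R = Σλ_iE_i / (1 + Σλ_ih_i)
Numerator: 0.424×5.2 + 0.072×6 + 0.192×3.9 = 3.386
Denominator: 1 + 0.424×5.3 + 0.072×4.1 + 0.192×1.6 = 3.85
R = 3.386/3.85 = 0.8795 J/s

0.88 J/s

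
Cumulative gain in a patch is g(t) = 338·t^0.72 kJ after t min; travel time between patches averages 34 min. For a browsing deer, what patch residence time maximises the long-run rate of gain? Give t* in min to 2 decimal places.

87.43 min

Maximise g(t)/(T+t): set derivative to zero → g'(t)(T+t) = g(t).
g'(t) = 0.72·338·t^-0.28. Setting 0.72·338·t^-0.28 = 338·t^0.72/(34+t) gives 0.72(34+t) = t, so 0.28·t = 0.72×34.
t* = 0.72×34/0.28 = 87.43 min.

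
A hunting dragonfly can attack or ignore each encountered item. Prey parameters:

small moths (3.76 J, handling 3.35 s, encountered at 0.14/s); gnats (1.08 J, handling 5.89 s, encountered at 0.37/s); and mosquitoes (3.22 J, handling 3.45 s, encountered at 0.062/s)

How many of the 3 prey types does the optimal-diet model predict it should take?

Rank by E/h (J/s): small moths 1.12, mosquitoes 0.933, gnats 0.183. Include each in turn until the next type's E/h falls below the running intake rate.
Rate on top 1: 0.3583. mosquitoes: 0.933 > 0.3583 → include.
Rate on top 2: 0.4314. gnats: 0.183 < 0.4314 → exclude; stop.
Optimal diet: small moths, mosquitoes — 2 of 3 types.

2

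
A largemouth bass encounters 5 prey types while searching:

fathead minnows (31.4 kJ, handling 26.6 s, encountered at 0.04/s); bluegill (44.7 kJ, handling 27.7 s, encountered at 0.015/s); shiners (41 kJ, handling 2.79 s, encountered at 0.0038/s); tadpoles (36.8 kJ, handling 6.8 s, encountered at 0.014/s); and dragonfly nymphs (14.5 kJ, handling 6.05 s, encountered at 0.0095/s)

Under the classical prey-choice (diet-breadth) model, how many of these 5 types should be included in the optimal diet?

E/h in descending order: shiners 14.7, tadpoles 5.41, dragonfly nymphs 2.4, bluegill 1.61, fathead minnows 1.18 kJ/s. The optimal diet is the largest prefix of this list for which every included type satisfies E_i/h_i > R on the types above it.
Rate on top 1: 0.1542. tadpoles: 5.41 > 0.1542 → include.
Rate on top 2: 0.6068. dragonfly nymphs: 2.4 > 0.6068 → include.
Rate on top 3: 0.6952. bluegill: 1.61 > 0.6952 → include.
Rate on top 4: 0.937. fathead minnows: 1.18 > 0.937 → include.
Optimal diet: shiners, tadpoles, dragonfly nymphs, bluegill, fathead minnows — 5 of 5 types.

5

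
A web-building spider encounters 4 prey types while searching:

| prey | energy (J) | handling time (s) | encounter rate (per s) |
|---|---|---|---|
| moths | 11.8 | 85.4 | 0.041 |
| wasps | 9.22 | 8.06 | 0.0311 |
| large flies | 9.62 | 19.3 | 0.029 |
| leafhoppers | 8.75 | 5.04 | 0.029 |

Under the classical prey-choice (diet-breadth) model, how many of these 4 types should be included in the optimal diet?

3

E/h in descending order: leafhoppers 1.74, wasps 1.14, large flies 0.498, moths 0.138 J/s. The optimal diet is the largest prefix of this list for which every included type satisfies E_i/h_i > R on the types above it.
Rate on top 1: 0.2214. wasps: 1.14 > 0.2214 → include.
Rate on top 2: 0.3869. large flies: 0.498 > 0.3869 → include.
Rate on top 3: 0.4188. moths: 0.138 < 0.4188 → exclude; stop.
Optimal diet: leafhoppers, wasps, large flies — 3 of 4 types.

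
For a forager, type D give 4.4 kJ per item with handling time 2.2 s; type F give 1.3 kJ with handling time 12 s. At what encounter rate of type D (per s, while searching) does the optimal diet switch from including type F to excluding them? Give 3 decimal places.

0.026 per s

At the threshold, the rate on type D alone equals the profitability of type F: λ·4.4/(1 + λ·2.2) = 1.3/12 = 0.1083.
Rearranging, λ(4.4 − 0.1083×2.2) = 0.1083, so λ = 0.1083/4.162 = 0.02603 per s.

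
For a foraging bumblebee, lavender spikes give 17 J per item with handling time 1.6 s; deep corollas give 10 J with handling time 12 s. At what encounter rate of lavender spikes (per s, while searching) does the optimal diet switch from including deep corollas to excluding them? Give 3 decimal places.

The zero-one rule: include deep corollas iff E₂/h₂ > λE₁/(1+λh₁). Equality gives the switch point.
λE₁h₂ = E₂ + λE₂h₁ ⇒ λ = E₂/(E₁h₂ − E₂h₁) = 10/(204 − 16) = 0.05319 per s.

0.053 per s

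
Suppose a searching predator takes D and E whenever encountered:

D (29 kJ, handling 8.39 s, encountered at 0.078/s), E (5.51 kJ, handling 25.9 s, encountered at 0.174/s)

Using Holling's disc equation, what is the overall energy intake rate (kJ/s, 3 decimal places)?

Energy encountered per unit search time: 0.078×29 + 0.174×5.51 = 3.221 kJ/s.
Handling time per unit search time: 0.078×8.39 + 0.174×25.9 = 5.161.
Rate = 3.221/(1 + 5.161) = 0.5228 kJ/s.

0.523 kJ/s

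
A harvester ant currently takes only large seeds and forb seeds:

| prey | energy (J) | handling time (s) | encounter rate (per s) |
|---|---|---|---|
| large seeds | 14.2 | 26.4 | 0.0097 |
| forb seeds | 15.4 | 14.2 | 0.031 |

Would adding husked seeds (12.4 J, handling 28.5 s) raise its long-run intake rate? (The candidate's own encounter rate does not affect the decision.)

Current rate: (0.0097×14.2 + 0.031×15.4)/(1 + 0.0097×26.4 + 0.031×14.2) = 0.3626 J/s.
Profitability of husked seeds: 12.4/28.5 = 0.4351 J/s.
0.4351 > 0.3626, so adding husked seeds raises the average — include it.

Yes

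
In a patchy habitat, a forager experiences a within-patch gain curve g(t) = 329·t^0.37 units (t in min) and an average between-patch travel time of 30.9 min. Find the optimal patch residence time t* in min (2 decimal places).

Maximise g(t)/(T+t): set derivative to zero → g'(t)(T+t) = g(t).
g'(t) = 0.37·329·t^-0.63. Setting 0.37·329·t^-0.63 = 329·t^0.37/(30.9+t) gives 0.37(30.9+t) = t, so 0.63·t = 0.37×30.9.
t* = 0.37×30.9/0.63 = 18.15 min.

18.15 min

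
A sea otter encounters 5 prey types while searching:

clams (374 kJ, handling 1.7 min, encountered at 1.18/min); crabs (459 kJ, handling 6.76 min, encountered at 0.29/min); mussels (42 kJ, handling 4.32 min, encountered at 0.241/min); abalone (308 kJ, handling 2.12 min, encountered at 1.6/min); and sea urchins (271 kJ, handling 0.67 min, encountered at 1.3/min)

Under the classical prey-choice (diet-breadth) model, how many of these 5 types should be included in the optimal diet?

2

Rank by E/h (kJ/min): sea urchins 404, clams 220, abalone 145, crabs 67.9, mussels 9.72. Include each in turn until the next type's E/h falls below the running intake rate.
Rate on top 1: 188.3. clams: 220 > 188.3 → include.
Rate on top 2: 204.7. abalone: 145 < 204.7 → exclude; stop.
Optimal diet: sea urchins, clams — 2 of 5 types.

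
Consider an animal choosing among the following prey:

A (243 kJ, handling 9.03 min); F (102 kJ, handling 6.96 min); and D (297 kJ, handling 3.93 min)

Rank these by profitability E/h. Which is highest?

In descending order of E/h:
D: 297/3.93 = 75.6 kJ/min
A: 243/9.03 = 26.9 kJ/min
F: 102/6.96 = 14.7 kJ/min

D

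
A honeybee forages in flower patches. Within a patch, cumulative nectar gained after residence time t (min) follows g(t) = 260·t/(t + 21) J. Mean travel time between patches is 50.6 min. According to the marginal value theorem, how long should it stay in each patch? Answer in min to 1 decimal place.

32.6 min

Maximise g(t)/(T+t): set derivative to zero → g'(t)(T+t) = g(t).
g'(t) = 260·21/(t + 21)². Setting 260·21/(t+21)² = 260t/[(t+21)(50.6+t)] gives 21(50.6+t) = t(t+21), so t² = 21×50.6 = 1063.
t* = √1063 = 32.6 min.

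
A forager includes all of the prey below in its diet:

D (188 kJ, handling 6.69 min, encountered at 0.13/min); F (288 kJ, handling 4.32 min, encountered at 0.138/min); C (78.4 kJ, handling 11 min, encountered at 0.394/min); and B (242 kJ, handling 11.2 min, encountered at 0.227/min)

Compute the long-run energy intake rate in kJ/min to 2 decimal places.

16.06 kJ/min

R = Σλ_iE_i / (1 + Σλ_ih_i)
Numerator: 0.13×188 + 0.138×288 + 0.394×78.4 + 0.227×242 = 150
Denominator: 1 + 0.13×6.69 + 0.138×4.32 + 0.394×11 + 0.227×11.2 = 9.342
R = 150/9.342 = 16.06 kJ/min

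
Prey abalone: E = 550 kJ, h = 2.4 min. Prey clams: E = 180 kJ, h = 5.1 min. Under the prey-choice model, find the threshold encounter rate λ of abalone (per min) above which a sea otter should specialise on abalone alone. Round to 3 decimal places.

The zero-one rule: include clams iff E₂/h₂ > λE₁/(1+λh₁). Equality gives the switch point.
λE₁h₂ = E₂ + λE₂h₁ ⇒ λ = E₂/(E₁h₂ − E₂h₁) = 180/(2805 − 432) = 0.07585 per min.

0.076 per min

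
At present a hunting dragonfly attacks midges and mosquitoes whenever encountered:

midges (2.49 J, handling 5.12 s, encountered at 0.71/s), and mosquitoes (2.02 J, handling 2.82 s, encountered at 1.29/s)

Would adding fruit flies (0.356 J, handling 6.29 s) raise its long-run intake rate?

Current rate: (0.71×2.49 + 1.29×2.02)/(1 + 0.71×5.12 + 1.29×2.82) = 0.5287 J/s.
Profitability of fruit flies: 0.356/6.29 = 0.0566 J/s.
Since 0.0566 < R, time spent handling fruit flies is better spent searching.

No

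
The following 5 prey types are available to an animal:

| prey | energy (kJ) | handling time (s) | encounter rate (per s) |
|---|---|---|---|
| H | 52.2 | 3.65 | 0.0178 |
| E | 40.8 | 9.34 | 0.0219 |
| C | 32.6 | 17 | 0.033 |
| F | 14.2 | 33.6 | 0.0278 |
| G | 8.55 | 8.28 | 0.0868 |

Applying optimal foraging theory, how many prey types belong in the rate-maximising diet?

3

Profitabilities (E/h, kJ/s): H 14.3, E 4.37, C 1.92, G 1.03, F 0.423. Add prey in this order while the next type's profitability exceeds the intake rate on those already taken.
Rate on top 1: 0.8725. E: 4.37 > 0.8725 → include.
Rate on top 2: 1.436. C: 1.92 > 1.436 → include.
Rate on top 3: 1.583. G: 1.03 < 1.583 → exclude; stop.
Optimal diet: H, E, C — 3 of 5 types.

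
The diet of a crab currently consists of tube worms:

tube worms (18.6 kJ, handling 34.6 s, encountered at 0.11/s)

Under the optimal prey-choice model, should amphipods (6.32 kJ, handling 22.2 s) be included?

Intake rate on the current diet: R = (0.11×18.6) / (1 + 0.11×34.6) = 2.046/4.806 = 0.4257 kJ/s.
amphipods: E/h = 6.32/22.2 = 0.2847 kJ/s.
Since 0.2847 < R, time spent handling amphipods is better spent searching.

No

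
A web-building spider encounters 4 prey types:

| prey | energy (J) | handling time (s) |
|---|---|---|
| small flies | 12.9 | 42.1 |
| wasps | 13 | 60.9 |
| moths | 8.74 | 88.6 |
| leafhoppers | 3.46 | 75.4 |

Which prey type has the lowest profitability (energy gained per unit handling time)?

Profitability E/h (J/s): small flies = 12.9/42.1 = 0.306, wasps = 13/60.9 = 0.213, moths = 8.74/88.6 = 0.0986, leafhoppers = 3.46/75.4 = 0.0459.
Ranked: small flies > wasps > moths > leafhoppers.

leafhoppers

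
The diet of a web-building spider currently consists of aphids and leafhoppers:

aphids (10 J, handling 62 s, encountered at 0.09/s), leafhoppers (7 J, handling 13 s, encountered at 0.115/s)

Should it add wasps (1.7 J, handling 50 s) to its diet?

Intake rate on the current diet: R = (0.09×10 + 0.115×7) / (1 + 0.09×62 + 0.115×13) = 1.705/8.075 = 0.2111 J/s.
wasps: E/h = 1.7/50 = 0.034 J/s.
0.034 < 0.2111, so adding wasps would lower the average — exclude it.

No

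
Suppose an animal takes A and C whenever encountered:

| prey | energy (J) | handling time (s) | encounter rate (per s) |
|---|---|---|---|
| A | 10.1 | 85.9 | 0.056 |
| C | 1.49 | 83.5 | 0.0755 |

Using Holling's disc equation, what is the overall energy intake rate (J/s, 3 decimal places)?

Energy encountered per unit search time: 0.056×10.1 + 0.0755×1.49 = 0.6781 J/s.
Handling time per unit search time: 0.056×85.9 + 0.0755×83.5 = 11.11.
Rate = 0.6781/(1 + 11.11) = 0.05597 J/s.

0.056 J/s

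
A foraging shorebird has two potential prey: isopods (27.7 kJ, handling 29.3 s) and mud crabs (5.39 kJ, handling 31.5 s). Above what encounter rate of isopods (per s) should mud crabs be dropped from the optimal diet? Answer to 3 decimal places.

The zero-one rule: include mud crabs iff E₂/h₂ > λE₁/(1+λh₁). Equality gives the switch point.
λE₁h₂ = E₂ + λE₂h₁ ⇒ λ = E₂/(E₁h₂ − E₂h₁) = 5.39/(872.5 − 157.9) = 0.007542 per s.

0.008 per s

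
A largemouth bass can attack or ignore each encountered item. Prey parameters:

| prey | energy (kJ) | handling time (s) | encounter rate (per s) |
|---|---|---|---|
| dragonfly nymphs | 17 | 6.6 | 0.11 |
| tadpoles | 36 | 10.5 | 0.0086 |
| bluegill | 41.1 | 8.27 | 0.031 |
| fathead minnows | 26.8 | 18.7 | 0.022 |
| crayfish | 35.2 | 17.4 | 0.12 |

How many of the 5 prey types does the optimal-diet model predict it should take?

Rank by E/h (kJ/s): bluegill 4.97, tadpoles 3.43, dragonfly nymphs 2.58, crayfish 2.02, fathead minnows 1.43. Include each in turn until the next type's E/h falls below the running intake rate.
Rate on top 1: 1.014. tadpoles: 3.43 > 1.014 → include.
Rate on top 2: 1.176. dragonfly nymphs: 2.58 > 1.176 → include.
Rate on top 3: 1.666. crayfish: 2.02 > 1.666 → include.
Rate on top 4: 1.845. fathead minnows: 1.43 < 1.845 → exclude; stop.
Optimal diet: bluegill, tadpoles, dragonfly nymphs, crayfish — 4 of 5 types.

4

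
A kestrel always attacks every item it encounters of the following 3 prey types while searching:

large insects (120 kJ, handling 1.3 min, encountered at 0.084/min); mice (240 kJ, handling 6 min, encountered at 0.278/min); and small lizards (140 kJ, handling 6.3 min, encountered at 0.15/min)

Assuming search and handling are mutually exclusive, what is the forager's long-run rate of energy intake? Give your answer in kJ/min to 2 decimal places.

R = Σλ_iE_i / (1 + Σλ_ih_i)
Numerator: 0.084×120 + 0.278×240 + 0.15×140 = 97.8
Denominator: 1 + 0.084×1.3 + 0.278×6 + 0.15×6.3 = 3.722
R = 97.8/3.722 = 26.27 kJ/min

26.27 kJ/min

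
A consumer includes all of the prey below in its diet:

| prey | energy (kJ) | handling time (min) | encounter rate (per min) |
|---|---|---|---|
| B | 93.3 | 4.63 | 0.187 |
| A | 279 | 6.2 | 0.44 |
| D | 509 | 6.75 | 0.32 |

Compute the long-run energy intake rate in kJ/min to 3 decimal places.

44.876 kJ/min

Energy encountered per unit search time: 0.187×93.3 + 0.44×279 + 0.32×509 = 303.1 kJ/min.
Handling time per unit search time: 0.187×4.63 + 0.44×6.2 + 0.32×6.75 = 5.754.
Rate = 303.1/(1 + 5.754) = 44.88 kJ/min.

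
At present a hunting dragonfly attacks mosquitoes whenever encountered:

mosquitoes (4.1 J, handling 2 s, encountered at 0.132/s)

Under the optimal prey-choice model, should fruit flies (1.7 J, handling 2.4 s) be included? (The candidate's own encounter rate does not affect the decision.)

On mosquitoes alone, R = ΣλE/(1+Σλh) = 0.5412/1.264 = 0.4282 J/s.
fruit flies: E/h = 1.7/2.4 = 0.7083 J/s.
0.7083 > 0.4282, so adding fruit flies raises the average — include it.

Yes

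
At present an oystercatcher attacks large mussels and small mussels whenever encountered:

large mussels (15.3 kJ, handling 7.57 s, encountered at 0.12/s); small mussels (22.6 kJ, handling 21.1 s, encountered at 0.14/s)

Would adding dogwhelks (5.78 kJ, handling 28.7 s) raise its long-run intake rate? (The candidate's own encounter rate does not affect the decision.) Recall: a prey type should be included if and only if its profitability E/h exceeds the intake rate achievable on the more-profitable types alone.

Current rate: (0.12×15.3 + 0.14×22.6)/(1 + 0.12×7.57 + 0.14×21.1) = 1.028 kJ/s.
dogwhelks: E/h = 5.78/28.7 = 0.2014 kJ/s.
Since 0.2014 < R, time spent handling dogwhelks is better spent searching.

No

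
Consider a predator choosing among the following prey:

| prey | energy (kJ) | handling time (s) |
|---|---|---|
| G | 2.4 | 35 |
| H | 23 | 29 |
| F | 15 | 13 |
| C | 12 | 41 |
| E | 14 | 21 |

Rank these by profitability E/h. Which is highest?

F

In descending order of E/h:
F: 15/13 = 1.15 kJ/s
H: 23/29 = 0.793 kJ/s
E: 14/21 = 0.667 kJ/s
C: 12/41 = 0.293 kJ/s
G: 2.4/35 = 0.0686 kJ/s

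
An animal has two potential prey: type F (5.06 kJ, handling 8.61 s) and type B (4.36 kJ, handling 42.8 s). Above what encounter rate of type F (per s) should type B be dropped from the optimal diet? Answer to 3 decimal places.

Drop type B once their profitability E₂/h₂ falls below the rate achievable on type F alone: E₂/h₂ = λE₁/(1 + λh₁).
Solve for λ: λE₁h₂ = E₂(1 + λh₁) → λ(E₁h₂ − E₂h₁) = E₂ → λ = E₂/(E₁h₂ − E₂h₁).
λ = 4.36/(5.06×42.8 − 4.36×8.61) = 4.36/179 = 0.02435 per s.

0.024 per s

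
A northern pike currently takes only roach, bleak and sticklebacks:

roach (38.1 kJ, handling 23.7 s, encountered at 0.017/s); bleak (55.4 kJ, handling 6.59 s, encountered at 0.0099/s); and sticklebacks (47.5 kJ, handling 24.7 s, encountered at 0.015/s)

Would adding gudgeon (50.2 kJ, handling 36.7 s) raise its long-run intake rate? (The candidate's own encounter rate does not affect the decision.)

Yes

Intake rate on the current diet: R = (0.017×38.1 + 0.0099×55.4 + 0.015×47.5) / (1 + 0.017×23.7 + 0.0099×6.59 + 0.015×24.7) = 1.909/1.839 = 1.038 kJ/s.
gudgeon: E/h = 50.2/36.7 = 1.368 kJ/s.
1.368 > 1.038, so adding gudgeon raises the average — include it.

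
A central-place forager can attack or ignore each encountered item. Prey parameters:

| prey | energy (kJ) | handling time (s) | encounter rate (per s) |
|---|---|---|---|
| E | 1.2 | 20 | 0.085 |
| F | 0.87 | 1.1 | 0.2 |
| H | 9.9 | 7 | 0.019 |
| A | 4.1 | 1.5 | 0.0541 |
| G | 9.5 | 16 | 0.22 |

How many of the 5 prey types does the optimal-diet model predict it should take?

4

Profitabilities (E/h, kJ/s): A 2.73, H 1.41, F 0.791, G 0.594, E 0.06. Add prey in this order while the next type's profitability exceeds the intake rate on those already taken.
Rate on top 1: 0.2052. H: 1.41 > 0.2052 → include.
Rate on top 2: 0.3376. F: 0.791 > 0.3376 → include.
Rate on top 3: 0.4071. G: 0.594 > 0.4071 → include.
Rate on top 4: 0.5397. E: 0.06 < 0.5397 → exclude; stop.
Optimal diet: A, H, F, G — 4 of 5 types.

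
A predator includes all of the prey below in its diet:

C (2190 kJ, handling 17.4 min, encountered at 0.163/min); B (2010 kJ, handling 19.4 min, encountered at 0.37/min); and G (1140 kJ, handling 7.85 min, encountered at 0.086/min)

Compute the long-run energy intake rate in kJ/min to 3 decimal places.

102.548 kJ/min

R = (0.163×2190 + 0.37×2010 + 0.086×1140) / (1 + 0.163×17.4 + 0.37×19.4 + 0.086×7.85) = 1199/11.69 = 102.5 kJ/min.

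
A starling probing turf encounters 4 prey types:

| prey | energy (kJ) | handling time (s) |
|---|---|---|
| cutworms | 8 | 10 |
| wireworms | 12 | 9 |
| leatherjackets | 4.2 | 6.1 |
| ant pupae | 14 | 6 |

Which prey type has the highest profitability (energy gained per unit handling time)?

In descending order of E/h:
ant pupae: 14/6 = 2.33 kJ/s
wireworms: 12/9 = 1.33 kJ/s
cutworms: 8/10 = 0.8 kJ/s
leatherjackets: 4.2/6.1 = 0.689 kJ/s

ant pupae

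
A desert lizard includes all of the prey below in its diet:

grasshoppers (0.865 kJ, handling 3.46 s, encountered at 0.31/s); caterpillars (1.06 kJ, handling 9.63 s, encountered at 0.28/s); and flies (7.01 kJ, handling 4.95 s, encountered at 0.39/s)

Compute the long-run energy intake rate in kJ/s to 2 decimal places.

R = (0.31×0.865 + 0.28×1.06 + 0.39×7.01) / (1 + 0.31×3.46 + 0.28×9.63 + 0.39×4.95) = 3.299/6.7 = 0.4924 kJ/s.

0.49 kJ/s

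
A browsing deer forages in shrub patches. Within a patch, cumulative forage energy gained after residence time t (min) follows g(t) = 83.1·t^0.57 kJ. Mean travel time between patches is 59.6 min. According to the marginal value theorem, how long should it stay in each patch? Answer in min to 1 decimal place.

By the marginal value theorem, leave when the instantaneous gain rate g'(t) equals the habitat-wide average g(t)/(T + t).
g'(t) = 0.57·83.1·t^-0.43. Setting 0.57·83.1·t^-0.43 = 83.1·t^0.57/(59.6+t) gives 0.57(59.6+t) = t, so 0.43·t = 0.57×59.6.
t* = 0.57×59.6/0.43 = 79 min.

79.0 min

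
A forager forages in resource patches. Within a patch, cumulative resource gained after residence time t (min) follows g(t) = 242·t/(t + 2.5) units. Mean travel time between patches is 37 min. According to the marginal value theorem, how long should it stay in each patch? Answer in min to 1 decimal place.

By the marginal value theorem, leave when the instantaneous gain rate g'(t) equals the habitat-wide average g(t)/(T + t).
g'(t) = 242·2.5/(t + 2.5)². Setting 242·2.5/(t+2.5)² = 242t/[(t+2.5)(37+t)] gives 2.5(37+t) = t(t+2.5), so t² = 2.5×37 = 92.5.
t* = √92.5 = 9.618 min.

9.6 min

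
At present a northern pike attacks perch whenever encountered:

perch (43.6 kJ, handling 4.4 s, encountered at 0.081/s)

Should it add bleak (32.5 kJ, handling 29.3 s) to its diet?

On perch alone, R = ΣλE/(1+Σλh) = 3.532/1.356 = 2.604 kJ/s.
bleak: E/h = 32.5/29.3 = 1.109 kJ/s.
Since 1.109 < R, time spent handling bleak is better spent searching.

No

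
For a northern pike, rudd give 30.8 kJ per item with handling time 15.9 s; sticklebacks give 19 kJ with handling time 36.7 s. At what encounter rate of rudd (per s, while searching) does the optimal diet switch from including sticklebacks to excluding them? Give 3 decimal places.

At the threshold, the rate on rudd alone equals the profitability of sticklebacks: λ·30.8/(1 + λ·15.9) = 19/36.7 = 0.5177.
Rearranging, λ(30.8 − 0.5177×15.9) = 0.5177, so λ = 0.5177/22.57 = 0.02294 per s.

0.023 per s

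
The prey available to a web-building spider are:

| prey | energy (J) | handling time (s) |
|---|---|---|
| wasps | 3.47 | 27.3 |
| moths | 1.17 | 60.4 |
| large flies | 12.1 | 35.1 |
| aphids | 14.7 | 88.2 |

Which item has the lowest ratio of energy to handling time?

moths

Profitability E/h (J/s): wasps = 3.47/27.3 = 0.127, moths = 1.17/60.4 = 0.0194, large flies = 12.1/35.1 = 0.345, aphids = 14.7/88.2 = 0.167.
Ranked: large flies > aphids > wasps > moths.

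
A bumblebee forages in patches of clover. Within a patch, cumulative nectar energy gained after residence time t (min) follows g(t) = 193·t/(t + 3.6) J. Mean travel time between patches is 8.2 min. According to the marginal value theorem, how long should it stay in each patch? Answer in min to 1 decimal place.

5.4 min

Optimal t* satisfies g'(t*) = g(t*)/(T + t*).
g'(t) = 193·3.6/(t + 3.6)². Setting 193·3.6/(t+3.6)² = 193t/[(t+3.6)(8.2+t)] gives 3.6(8.2+t) = t(t+3.6), so t² = 3.6×8.2 = 29.52.
t* = √29.52 = 5.433 min.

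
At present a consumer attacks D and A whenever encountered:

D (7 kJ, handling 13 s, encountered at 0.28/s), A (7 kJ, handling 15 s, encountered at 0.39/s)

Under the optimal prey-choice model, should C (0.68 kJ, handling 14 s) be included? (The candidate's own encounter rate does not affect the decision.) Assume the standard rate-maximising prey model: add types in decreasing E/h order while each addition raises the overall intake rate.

No

Intake rate on the current diet: R = (0.28×7 + 0.39×7) / (1 + 0.28×13 + 0.39×15) = 4.69/10.49 = 0.4471 kJ/s.
Profitability of C: 0.68/14 = 0.04857 kJ/s.
0.04857 < 0.4471, so adding C would lower the average — exclude it.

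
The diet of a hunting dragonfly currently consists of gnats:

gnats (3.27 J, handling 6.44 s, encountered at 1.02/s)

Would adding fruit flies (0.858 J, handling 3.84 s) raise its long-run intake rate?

No

Intake rate on the current diet: R = (1.02×3.27) / (1 + 1.02×6.44) = 3.335/7.569 = 0.4407 J/s.
Profitability of fruit flies: 0.858/3.84 = 0.2234 J/s.
Since 0.2234 < R, time spent handling fruit flies is better spent searching.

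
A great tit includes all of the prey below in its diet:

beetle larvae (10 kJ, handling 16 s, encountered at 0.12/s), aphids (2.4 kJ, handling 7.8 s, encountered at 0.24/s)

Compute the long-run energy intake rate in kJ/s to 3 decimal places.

R = (0.12×10 + 0.24×2.4) / (1 + 0.12×16 + 0.24×7.8) = 1.776/4.792 = 0.3706 kJ/s.

0.371 kJ/s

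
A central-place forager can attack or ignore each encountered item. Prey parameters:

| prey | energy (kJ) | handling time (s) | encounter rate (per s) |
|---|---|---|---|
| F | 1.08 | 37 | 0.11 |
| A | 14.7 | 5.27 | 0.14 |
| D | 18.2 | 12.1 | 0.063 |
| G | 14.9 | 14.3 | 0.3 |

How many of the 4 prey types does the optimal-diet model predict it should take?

Profitabilities (E/h, kJ/s): A 2.79, D 1.5, G 1.04, F 0.0292. Add prey in this order while the next type's profitability exceeds the intake rate on those already taken.
Rate on top 1: 1.184. D: 1.5 > 1.184 → include.
Rate on top 2: 1.282. G: 1.04 < 1.282 → exclude; stop.
Optimal diet: A, D — 2 of 4 types.

2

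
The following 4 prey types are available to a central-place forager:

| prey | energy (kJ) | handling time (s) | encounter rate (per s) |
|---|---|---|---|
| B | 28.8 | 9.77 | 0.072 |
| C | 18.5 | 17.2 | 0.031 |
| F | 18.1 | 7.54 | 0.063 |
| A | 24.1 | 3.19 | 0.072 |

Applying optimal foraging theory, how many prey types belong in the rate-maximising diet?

Profitabilities (E/h, kJ/s): A 7.55, B 2.95, F 2.4, C 1.08. Add prey in this order while the next type's profitability exceeds the intake rate on those already taken.
Rate on top 1: 1.411. B: 2.95 > 1.411 → include.
Rate on top 2: 1.97. F: 2.4 > 1.97 → include.
Rate on top 3: 2.055. C: 1.08 < 2.055 → exclude; stop.
Optimal diet: A, B, F — 3 of 4 types.

3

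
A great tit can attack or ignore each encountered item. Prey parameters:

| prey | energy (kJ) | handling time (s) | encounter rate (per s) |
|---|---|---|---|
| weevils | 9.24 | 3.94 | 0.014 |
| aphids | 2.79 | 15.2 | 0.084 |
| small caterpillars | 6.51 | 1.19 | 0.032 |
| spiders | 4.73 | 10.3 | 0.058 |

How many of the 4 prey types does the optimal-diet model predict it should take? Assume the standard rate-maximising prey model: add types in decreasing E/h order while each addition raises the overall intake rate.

3

Profitabilities (E/h, kJ/s): small caterpillars 5.47, weevils 2.35, spiders 0.459, aphids 0.184. Add prey in this order while the next type's profitability exceeds the intake rate on those already taken.
Rate on top 1: 0.2007. weevils: 2.35 > 0.2007 → include.
Rate on top 2: 0.3089. spiders: 0.459 > 0.3089 → include.
Rate on top 3: 0.362. aphids: 0.184 < 0.362 → exclude; stop.
Optimal diet: small caterpillars, weevils, spiders — 3 of 4 types.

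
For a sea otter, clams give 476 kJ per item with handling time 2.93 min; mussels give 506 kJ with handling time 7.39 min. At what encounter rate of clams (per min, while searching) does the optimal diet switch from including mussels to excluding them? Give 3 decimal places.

0.249 per min

The zero-one rule: include mussels iff E₂/h₂ > λE₁/(1+λh₁). Equality gives the switch point.
λE₁h₂ = E₂ + λE₂h₁ ⇒ λ = E₂/(E₁h₂ − E₂h₁) = 506/(3518 − 1483) = 0.2486 per min.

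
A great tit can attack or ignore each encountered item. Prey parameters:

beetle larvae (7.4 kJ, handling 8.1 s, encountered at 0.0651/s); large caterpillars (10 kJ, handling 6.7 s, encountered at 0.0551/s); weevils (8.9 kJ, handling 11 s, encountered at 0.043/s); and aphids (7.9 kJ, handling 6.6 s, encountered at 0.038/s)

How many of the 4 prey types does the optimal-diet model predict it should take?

E/h in descending order: large caterpillars 1.49, aphids 1.2, beetle larvae 0.914, weevils 0.809 kJ/s. The optimal diet is the largest prefix of this list for which every included type satisfies E_i/h_i > R on the types above it.
Rate on top 1: 0.4024. aphids: 1.2 > 0.4024 → include.
Rate on top 2: 0.5254. beetle larvae: 0.914 > 0.5254 → include.
Rate on top 3: 0.6208. weevils: 0.809 > 0.6208 → include.
Optimal diet: large caterpillars, aphids, beetle larvae, weevils — 4 of 4 types.

4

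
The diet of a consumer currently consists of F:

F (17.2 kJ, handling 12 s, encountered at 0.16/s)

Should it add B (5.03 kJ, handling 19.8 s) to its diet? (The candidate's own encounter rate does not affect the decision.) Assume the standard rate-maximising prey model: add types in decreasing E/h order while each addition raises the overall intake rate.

No

On F alone, R = ΣλE/(1+Σλh) = 2.752/2.92 = 0.9425 kJ/s.
B: E/h = 5.03/19.8 = 0.254 kJ/s.
Since 0.254 < R, time spent handling B is better spent searching.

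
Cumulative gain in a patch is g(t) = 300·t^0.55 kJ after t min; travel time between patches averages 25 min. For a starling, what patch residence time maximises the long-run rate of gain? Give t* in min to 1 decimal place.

Optimal t* satisfies g'(t*) = g(t*)/(T + t*).
g'(t) = 0.55·300·t^-0.45. Setting 0.55·300·t^-0.45 = 300·t^0.55/(25+t) gives 0.55(25+t) = t, so 0.45·t = 0.55×25.
t* = 0.55×25/0.45 = 30.56 min.

30.6 min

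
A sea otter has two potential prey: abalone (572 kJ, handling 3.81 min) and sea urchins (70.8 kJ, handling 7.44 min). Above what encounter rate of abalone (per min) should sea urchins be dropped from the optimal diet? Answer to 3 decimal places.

At the threshold, the rate on abalone alone equals the profitability of sea urchins: λ·572/(1 + λ·3.81) = 70.8/7.44 = 9.516.
Rearranging, λ(572 − 9.516×3.81) = 9.516, so λ = 9.516/535.7 = 0.01776 per min.

0.018 per min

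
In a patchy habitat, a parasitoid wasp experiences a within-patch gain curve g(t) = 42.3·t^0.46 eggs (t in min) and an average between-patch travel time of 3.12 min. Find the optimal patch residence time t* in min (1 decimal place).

2.7 min

Optimal t* satisfies g'(t*) = g(t*)/(T + t*).
g'(t) = 0.46·42.3·t^-0.54. Setting 0.46·42.3·t^-0.54 = 42.3·t^0.46/(3.12+t) gives 0.46(3.12+t) = t, so 0.54·t = 0.46×3.12.
t* = 0.46×3.12/0.54 = 2.658 min.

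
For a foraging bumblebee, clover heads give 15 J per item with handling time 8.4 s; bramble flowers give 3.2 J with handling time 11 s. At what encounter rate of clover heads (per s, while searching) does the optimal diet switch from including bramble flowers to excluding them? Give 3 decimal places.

0.023 per s

At the threshold, the rate on clover heads alone equals the profitability of bramble flowers: λ·15/(1 + λ·8.4) = 3.2/11 = 0.2909.
Rearranging, λ(15 − 0.2909×8.4) = 0.2909, so λ = 0.2909/12.56 = 0.02317 per s.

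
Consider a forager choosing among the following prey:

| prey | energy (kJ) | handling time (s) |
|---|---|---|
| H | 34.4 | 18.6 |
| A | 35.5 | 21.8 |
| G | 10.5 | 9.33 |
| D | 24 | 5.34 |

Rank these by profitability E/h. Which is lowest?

G

In descending order of E/h:
D: 24/5.34 = 4.49 kJ/s
H: 34.4/18.6 = 1.85 kJ/s
A: 35.5/21.8 = 1.63 kJ/s
G: 10.5/9.33 = 1.13 kJ/s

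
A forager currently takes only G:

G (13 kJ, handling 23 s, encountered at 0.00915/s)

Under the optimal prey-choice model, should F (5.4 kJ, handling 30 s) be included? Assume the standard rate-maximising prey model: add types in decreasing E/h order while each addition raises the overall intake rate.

On G alone, R = ΣλE/(1+Σλh) = 0.119/1.21 = 0.09827 kJ/s.
F: E/h = 5.4/30 = 0.18 kJ/s.
Since 0.18 > R, including F increases the long-run rate.

Yes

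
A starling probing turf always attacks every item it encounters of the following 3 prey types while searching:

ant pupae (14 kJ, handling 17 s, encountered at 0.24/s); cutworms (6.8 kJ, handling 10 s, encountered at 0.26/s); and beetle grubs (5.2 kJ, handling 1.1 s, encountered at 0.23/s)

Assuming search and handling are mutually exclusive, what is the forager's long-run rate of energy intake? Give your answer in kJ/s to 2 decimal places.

0.80 kJ/s

Energy encountered per unit search time: 0.24×14 + 0.26×6.8 + 0.23×5.2 = 6.324 kJ/s.
Handling time per unit search time: 0.24×17 + 0.26×10 + 0.23×1.1 = 6.933.
Rate = 6.324/(1 + 6.933) = 0.7972 kJ/s.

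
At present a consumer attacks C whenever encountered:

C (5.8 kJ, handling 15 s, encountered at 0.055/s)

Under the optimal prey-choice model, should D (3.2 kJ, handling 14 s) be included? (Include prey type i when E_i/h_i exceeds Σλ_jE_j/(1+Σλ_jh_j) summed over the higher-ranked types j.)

Intake rate on the current diet: R = (0.055×5.8) / (1 + 0.055×15) = 0.319/1.825 = 0.1748 kJ/s.
Profitability of D: 3.2/14 = 0.2286 kJ/s.
0.2286 > 0.1748, so adding D raises the average — include it.

Yes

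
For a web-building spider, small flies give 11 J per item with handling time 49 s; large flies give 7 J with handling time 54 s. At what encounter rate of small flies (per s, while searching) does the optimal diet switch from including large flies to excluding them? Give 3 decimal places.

At the threshold, the rate on small flies alone equals the profitability of large flies: λ·11/(1 + λ·49) = 7/54 = 0.1296.
Rearranging, λ(11 − 0.1296×49) = 0.1296, so λ = 0.1296/4.648 = 0.02789 per s.

0.028 per s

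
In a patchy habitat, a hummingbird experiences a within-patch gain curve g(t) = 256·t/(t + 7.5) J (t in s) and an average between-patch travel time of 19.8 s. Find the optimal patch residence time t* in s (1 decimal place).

Optimal t* satisfies g'(t*) = g(t*)/(T + t*).
g'(t) = 256·7.5/(t + 7.5)². Setting 256·7.5/(t+7.5)² = 256t/[(t+7.5)(19.8+t)] gives 7.5(19.8+t) = t(t+7.5), so t² = 7.5×19.8 = 148.5.
t* = √148.5 = 12.19 s.

12.2 s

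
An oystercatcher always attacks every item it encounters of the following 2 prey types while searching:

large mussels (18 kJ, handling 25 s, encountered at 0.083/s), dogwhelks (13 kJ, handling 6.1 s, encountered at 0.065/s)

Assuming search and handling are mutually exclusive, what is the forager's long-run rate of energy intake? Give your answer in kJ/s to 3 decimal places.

R = (0.083×18 + 0.065×13) / (1 + 0.083×25 + 0.065×6.1) = 2.339/3.472 = 0.6738 kJ/s.

0.674 kJ/s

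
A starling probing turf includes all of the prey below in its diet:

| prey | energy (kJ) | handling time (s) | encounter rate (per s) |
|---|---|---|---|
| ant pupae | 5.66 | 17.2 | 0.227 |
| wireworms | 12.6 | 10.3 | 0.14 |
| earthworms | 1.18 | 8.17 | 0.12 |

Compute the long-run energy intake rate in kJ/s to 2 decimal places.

R = (0.227×5.66 + 0.14×12.6 + 0.12×1.18) / (1 + 0.227×17.2 + 0.14×10.3 + 0.12×8.17) = 3.19/7.327 = 0.4354 kJ/s.

0.44 kJ/s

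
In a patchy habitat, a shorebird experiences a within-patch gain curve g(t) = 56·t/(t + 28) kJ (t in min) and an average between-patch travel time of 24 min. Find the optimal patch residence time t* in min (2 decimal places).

25.92 min

By the marginal value theorem, leave when the instantaneous gain rate g'(t) equals the habitat-wide average g(t)/(T + t).
g'(t) = 56·28/(t + 28)². Setting 56·28/(t+28)² = 56t/[(t+28)(24+t)] gives 28(24+t) = t(t+28), so t² = 28×24 = 672.
t* = √672 = 25.92 min.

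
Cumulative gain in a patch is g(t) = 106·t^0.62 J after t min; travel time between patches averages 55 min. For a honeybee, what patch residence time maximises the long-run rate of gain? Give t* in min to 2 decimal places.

By the marginal value theorem, leave when the instantaneous gain rate g'(t) equals the habitat-wide average g(t)/(T + t).
g'(t) = 0.62·106·t^-0.38. Setting 0.62·106·t^-0.38 = 106·t^0.62/(55+t) gives 0.62(55+t) = t, so 0.38·t = 0.62×55.
t* = 0.62×55/0.38 = 89.74 min.

89.74 min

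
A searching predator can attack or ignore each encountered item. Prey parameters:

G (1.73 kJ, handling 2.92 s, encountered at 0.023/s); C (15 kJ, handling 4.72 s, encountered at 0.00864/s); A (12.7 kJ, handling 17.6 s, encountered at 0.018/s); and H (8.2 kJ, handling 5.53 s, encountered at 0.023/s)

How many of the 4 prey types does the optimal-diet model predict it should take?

4

E/h in descending order: C 3.18, H 1.48, A 0.722, G 0.592 kJ/s. The optimal diet is the largest prefix of this list for which every included type satisfies E_i/h_i > R on the types above it.
Rate on top 1: 0.1245. H: 1.48 > 0.1245 → include.
Rate on top 2: 0.2724. A: 0.722 > 0.2724 → include.
Rate on top 3: 0.3683. G: 0.592 > 0.3683 → include.
Optimal diet: C, H, A, G — 4 of 4 types.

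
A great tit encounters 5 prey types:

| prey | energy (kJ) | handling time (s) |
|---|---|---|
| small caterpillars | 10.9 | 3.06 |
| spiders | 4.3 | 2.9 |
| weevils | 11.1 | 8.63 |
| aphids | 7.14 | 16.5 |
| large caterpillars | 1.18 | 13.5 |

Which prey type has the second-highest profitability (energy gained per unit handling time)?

spiders

Profitability E/h (kJ/s): small caterpillars = 10.9/3.06 = 3.56, spiders = 4.3/2.9 = 1.48, weevils = 11.1/8.63 = 1.29, aphids = 7.14/16.5 = 0.433, large caterpillars = 1.18/13.5 = 0.0874.
Ranked: small caterpillars > spiders > weevils > aphids > large caterpillars.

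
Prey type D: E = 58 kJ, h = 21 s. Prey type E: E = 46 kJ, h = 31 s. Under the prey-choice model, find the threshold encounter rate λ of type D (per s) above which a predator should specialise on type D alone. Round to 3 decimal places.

0.055 per s

Drop type E once their profitability E₂/h₂ falls below the rate achievable on type D alone: E₂/h₂ = λE₁/(1 + λh₁).
Solve for λ: λE₁h₂ = E₂(1 + λh₁) → λ(E₁h₂ − E₂h₁) = E₂ → λ = E₂/(E₁h₂ − E₂h₁).
λ = 46/(58×31 − 46×21) = 46/832 = 0.05529 per s.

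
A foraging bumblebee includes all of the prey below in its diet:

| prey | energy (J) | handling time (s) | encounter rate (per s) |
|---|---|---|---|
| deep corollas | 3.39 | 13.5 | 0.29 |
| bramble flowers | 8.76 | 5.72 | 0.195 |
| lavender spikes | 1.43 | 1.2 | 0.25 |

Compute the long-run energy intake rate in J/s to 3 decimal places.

R = (0.29×3.39 + 0.195×8.76 + 0.25×1.43) / (1 + 0.29×13.5 + 0.195×5.72 + 0.25×1.2) = 3.049/6.33 = 0.4816 J/s.

0.482 J/s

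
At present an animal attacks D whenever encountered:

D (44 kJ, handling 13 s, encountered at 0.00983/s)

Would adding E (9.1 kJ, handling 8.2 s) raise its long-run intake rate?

Intake rate on the current diet: R = (0.00983×44) / (1 + 0.00983×13) = 0.4325/1.128 = 0.3835 kJ/s.
E: E/h = 9.1/8.2 = 1.11 kJ/s.
1.11 > 0.3835, so adding E raises the average — include it.

Yes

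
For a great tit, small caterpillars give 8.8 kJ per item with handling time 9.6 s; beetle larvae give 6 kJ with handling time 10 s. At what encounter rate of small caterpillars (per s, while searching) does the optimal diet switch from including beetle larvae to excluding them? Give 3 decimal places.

At the threshold, the rate on small caterpillars alone equals the profitability of beetle larvae: λ·8.8/(1 + λ·9.6) = 6/10 = 0.6.
Rearranging, λ(8.8 − 0.6×9.6) = 0.6, so λ = 0.6/3.04 = 0.1974 per s.

0.197 per s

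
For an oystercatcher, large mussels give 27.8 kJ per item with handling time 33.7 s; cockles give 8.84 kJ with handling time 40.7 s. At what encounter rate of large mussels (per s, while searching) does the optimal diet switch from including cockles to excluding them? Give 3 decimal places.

0.011 per s

The zero-one rule: include cockles iff E₂/h₂ > λE₁/(1+λh₁). Equality gives the switch point.
λE₁h₂ = E₂ + λE₂h₁ ⇒ λ = E₂/(E₁h₂ − E₂h₁) = 8.84/(1131 − 297.9) = 0.01061 per s.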